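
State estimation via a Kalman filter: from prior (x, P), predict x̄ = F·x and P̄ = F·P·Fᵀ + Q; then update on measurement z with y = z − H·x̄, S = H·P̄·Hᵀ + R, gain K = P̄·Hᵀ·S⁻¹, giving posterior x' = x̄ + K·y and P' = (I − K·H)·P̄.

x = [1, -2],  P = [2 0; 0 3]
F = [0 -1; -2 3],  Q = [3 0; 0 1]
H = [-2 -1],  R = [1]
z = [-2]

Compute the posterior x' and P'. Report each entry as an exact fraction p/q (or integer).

x' = [68/25, -92/25]
P' = [141/25 -279/25; -279/25 576/25]

x̄ = F·x = [2, -8]
P̄ = F·P·Fᵀ + Q = [6 -9; -9 36]
y = z − H·x̄ = [-6]
S = H·P̄·Hᵀ + R = [25]
K = P̄·Hᵀ·S⁻¹ = [-3/25; -18/25]
x' = x̄ + K·y = [68/25, -92/25]
P' = (I − K·H)·P̄ = [141/25 -279/25; -279/25 576/25]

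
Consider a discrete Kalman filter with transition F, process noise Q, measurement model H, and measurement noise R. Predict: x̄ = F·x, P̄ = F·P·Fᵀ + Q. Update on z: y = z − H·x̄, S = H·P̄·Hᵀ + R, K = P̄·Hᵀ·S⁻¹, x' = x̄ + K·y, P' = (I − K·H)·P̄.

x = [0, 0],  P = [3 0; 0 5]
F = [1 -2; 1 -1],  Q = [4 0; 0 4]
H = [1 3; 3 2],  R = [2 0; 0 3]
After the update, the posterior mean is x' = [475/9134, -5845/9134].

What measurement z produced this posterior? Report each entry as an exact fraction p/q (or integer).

x̄ = F·x = [0, 0]
P̄ = F·P·Fᵀ + Q = [27 13; 13 12]
S = H·P̄·Hᵀ + R = [215 296; 296 450]
K = P̄·Hᵀ·S⁻¹ = [-986/4567 3469/9134; 1701/4567 -959/9134]
x' − x̄ = [475/9134, -5845/9134] = K·y
y = (KᵀK)⁻¹·Kᵀ·(x' − x̄) = [-2, -1]
z = y + H·x̄ = [-2, -1] + [0, 0] = [-2, -1]

z = [-2, -1]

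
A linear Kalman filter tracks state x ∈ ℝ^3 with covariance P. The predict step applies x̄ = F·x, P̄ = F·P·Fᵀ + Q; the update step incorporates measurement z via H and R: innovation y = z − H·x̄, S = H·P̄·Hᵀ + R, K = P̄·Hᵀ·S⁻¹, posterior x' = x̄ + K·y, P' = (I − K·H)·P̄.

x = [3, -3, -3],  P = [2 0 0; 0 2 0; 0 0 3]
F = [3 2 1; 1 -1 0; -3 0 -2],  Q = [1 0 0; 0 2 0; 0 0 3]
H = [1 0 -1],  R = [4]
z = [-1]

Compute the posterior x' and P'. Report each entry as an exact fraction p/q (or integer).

x' = [-216/115, 658/115, -117/115]
P' = [534/115 -202/115 318/115; -202/115 626/115 -234/115; 318/115 -234/115 546/115]

x̄ = F·x = [0, 6, -3]
P̄ = F·P·Fᵀ + Q = [30 2 -24; 2 6 -6; -24 -6 33]
y = z − H·x̄ = [-4]
S = H·P̄·Hᵀ + R = [115]
K = P̄·Hᵀ·S⁻¹ = [54/115; 8/115; -57/115]
x' = x̄ + K·y = [-216/115, 658/115, -117/115]
P' = (I − K·H)·P̄ = [534/115 -202/115 318/115; -202/115 626/115 -234/115; 318/115 -234/115 546/115]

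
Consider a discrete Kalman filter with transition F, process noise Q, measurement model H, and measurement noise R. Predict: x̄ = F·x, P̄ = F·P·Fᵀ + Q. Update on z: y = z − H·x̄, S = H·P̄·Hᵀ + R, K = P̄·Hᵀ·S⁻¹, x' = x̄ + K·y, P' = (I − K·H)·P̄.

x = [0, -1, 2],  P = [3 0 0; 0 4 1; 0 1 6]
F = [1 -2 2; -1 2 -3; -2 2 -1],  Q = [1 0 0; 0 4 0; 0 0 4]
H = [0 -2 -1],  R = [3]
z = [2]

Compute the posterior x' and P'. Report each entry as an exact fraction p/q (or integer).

x̄ = F·x = [6, -8, -4]
P̄ = F·P·Fᵀ + Q = [36 -45 -28; -45 65 32; -28 32 34]
y = z − H·x̄ = [-18]
S = H·P̄·Hᵀ + R = [425]
K = P̄·Hᵀ·S⁻¹ = [118/425; -162/425; -98/425]
x' = x̄ + K·y = [426/425, -484/425, 64/425]
P' = (I − K·H)·P̄ = [1376/425 -9/425 -336/425; -9/425 1381/425 -2276/425; -336/425 -2276/425 4846/425]

x' = [426/425, -484/425, 64/425]
P' = [1376/425 -9/425 -336/425; -9/425 1381/425 -2276/425; -336/425 -2276/425 4846/425]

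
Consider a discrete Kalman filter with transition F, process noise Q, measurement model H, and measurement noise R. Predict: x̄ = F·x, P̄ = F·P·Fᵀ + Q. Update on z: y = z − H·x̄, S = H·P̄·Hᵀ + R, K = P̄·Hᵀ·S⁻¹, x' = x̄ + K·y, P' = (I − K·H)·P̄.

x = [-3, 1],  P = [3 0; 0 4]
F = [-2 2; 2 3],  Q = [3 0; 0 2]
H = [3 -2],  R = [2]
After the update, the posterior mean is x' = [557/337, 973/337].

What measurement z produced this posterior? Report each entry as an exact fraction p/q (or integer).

z = [-1]

x̄ = F·x = [8, -3]
P̄ = F·P·Fᵀ + Q = [31 12; 12 50]
S = H·P̄·Hᵀ + R = [337]
K = P̄·Hᵀ·S⁻¹ = [69/337; -64/337]
x' − x̄ = [-2139/337, 1984/337] = K·y
y = (KᵀK)⁻¹·Kᵀ·(x' − x̄) = [-31]
z = y + H·x̄ = [-31] + [30] = [-1]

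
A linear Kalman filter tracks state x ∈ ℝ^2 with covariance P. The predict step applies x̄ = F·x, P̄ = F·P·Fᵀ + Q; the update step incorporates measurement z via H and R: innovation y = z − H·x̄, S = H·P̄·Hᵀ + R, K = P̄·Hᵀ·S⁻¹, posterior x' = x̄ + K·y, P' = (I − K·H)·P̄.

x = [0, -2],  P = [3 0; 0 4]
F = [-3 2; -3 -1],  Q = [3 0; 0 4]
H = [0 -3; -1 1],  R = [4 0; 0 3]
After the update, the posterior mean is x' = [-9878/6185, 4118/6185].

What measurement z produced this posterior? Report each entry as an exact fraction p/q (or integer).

x̄ = F·x = [-4, 2]
P̄ = F·P·Fᵀ + Q = [46 19; 19 35]
S = H·P̄·Hᵀ + R = [319 -48; -48 46]
K = P̄·Hᵀ·S⁻¹ = [-1959/6185 -11349/12370; -2031/6185 32/6185]
x' − x̄ = [14862/6185, -8252/6185] = K·y
y = (KᵀK)⁻¹·Kᵀ·(x' − x̄) = [4, -4]
z = y + H·x̄ = [4, -4] + [-6, 6] = [-2, 2]

z = [-2, 2]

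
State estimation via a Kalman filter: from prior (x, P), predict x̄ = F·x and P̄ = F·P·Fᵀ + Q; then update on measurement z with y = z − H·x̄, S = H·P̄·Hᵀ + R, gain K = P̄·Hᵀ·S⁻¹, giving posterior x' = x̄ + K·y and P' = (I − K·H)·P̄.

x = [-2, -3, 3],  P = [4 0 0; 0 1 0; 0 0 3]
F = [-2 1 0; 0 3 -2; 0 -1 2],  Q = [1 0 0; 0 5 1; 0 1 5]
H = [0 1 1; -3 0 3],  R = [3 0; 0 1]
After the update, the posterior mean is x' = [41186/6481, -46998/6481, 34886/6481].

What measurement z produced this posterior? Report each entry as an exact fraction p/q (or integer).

z = [-1, -3]

x̄ = F·x = [1, -15, 9]
P̄ = F·P·Fᵀ + Q = [18 3 -1; 3 26 -14; -1 -14 18]
S = H·P̄·Hᵀ + R = [19 6; 6 343]
K = P̄·Hᵀ·S⁻¹ = [1028/6481 -1095/6481; 4422/6481 -1041/6481; 1030/6481 1059/6481]
x' − x̄ = [34705/6481, 50217/6481, -23443/6481] = K·y
y = (KᵀK)⁻¹·Kᵀ·(x' − x̄) = [5, -27]
z = y + H·x̄ = [5, -27] + [-6, 24] = [-1, -3]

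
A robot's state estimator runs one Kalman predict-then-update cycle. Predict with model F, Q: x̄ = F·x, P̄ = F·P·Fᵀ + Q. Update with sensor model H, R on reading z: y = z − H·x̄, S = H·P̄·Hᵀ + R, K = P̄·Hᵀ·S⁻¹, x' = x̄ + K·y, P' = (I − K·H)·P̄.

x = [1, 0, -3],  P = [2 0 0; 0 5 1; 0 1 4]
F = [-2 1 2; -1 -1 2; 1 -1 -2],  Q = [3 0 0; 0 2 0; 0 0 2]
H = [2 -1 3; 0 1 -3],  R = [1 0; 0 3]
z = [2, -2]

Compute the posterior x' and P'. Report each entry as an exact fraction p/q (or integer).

x' = [-552/3625, -2079/725, -2183/10875]
P' = [3444/3625 63/725 -1633/3625; 63/725 1521/145 2459/725; -1633/3625 2459/725 15443/10875]

x̄ = F·x = [-8, -7, 7]
P̄ = F·P·Fᵀ + Q = [36 15 -29; 15 21 -13; -29 -13 29]
y = z − H·x̄ = [-10, 26]
S = H·P̄·Hᵀ + R = [97 -156; -156 363]
K = P̄·Hᵀ·S⁻¹ = [1674/3625 1738/3625; -102/725 76/725; -118/3625 -3148/10875]
x' = x̄ + K·y = [-552/3625, -2079/725, -2183/10875]
P' = (I − K·H)·P̄ = [3444/3625 63/725 -1633/3625; 63/725 1521/145 2459/725; -1633/3625 2459/725 15443/10875]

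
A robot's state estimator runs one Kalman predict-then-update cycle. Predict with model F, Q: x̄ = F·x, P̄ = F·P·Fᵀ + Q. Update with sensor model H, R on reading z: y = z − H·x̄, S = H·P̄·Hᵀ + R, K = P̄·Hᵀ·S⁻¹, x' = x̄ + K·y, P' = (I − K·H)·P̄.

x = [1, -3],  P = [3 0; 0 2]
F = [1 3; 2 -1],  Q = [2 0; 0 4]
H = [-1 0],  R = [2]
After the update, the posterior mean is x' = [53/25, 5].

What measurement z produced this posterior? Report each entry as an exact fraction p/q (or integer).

x̄ = F·x = [-8, 5]
P̄ = F·P·Fᵀ + Q = [23 0; 0 18]
S = H·P̄·Hᵀ + R = [25]
K = P̄·Hᵀ·S⁻¹ = [-23/25; 0]
x' − x̄ = [253/25, 0] = K·y
y = (KᵀK)⁻¹·Kᵀ·(x' − x̄) = [-11]
z = y + H·x̄ = [-11] + [8] = [-3]

z = [-3]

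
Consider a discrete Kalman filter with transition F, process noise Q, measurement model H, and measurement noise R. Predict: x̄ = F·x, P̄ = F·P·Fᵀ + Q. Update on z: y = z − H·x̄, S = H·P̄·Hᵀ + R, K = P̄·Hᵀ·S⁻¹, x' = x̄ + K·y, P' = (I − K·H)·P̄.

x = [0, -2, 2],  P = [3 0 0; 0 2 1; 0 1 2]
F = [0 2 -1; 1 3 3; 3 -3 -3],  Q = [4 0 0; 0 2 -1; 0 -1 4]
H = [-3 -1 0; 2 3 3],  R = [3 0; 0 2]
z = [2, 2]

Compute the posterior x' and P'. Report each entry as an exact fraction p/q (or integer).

x̄ = F·x = [-6, 0, 0]
P̄ = F·P·Fᵀ + Q = [10 9 -9; 9 59 -46; -9 -46 85]
y = z − H·x̄ = [-16, 14]
S = H·P̄·Hᵀ + R = [206 -117; -117 510]
K = P̄·Hᵀ·S⁻¹ = [-5850/30457 -443/91371; -1771/4351 80/4351; 16271/30457 9645/30457]
x' = x̄ + K·y = [-273628/91371, 29456/4351, -125306/30457]
P' = (I − K·H)·P̄ = [238120/91371 -31510/4351 167556/30457; -31510/4351 99843/4351 -78783/4351; 167556/30457 -78783/4351 446207/30457]

x' = [-273628/91371, 29456/4351, -125306/30457]
P' = [238120/91371 -31510/4351 167556/30457; -31510/4351 99843/4351 -78783/4351; 167556/30457 -78783/4351 446207/30457]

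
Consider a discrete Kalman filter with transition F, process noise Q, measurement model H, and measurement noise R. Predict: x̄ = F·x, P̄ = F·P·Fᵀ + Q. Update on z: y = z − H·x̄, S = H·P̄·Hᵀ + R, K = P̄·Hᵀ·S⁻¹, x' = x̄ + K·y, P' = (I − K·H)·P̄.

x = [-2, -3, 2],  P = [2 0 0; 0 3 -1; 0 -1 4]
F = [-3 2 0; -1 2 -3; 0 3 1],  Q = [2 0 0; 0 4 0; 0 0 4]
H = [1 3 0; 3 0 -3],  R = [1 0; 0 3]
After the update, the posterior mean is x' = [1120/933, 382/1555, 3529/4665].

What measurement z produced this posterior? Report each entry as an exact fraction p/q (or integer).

z = [2, 1]

x̄ = F·x = [0, -10, -7]
P̄ = F·P·Fᵀ + Q = [32 24 16; 24 66 13; 16 13 29]
S = H·P̄·Hᵀ + R = [771 147; 147 264]
K = P̄·Hᵀ·S⁻¹ = [1360/12129 1448/12129; 5973/20215 -799/20215; 6751/60645 -12718/60645]
x' − x̄ = [1120/933, 15932/1555, 36184/4665] = K·y
y = (KᵀK)⁻¹·Kᵀ·(x' − x̄) = [32, -20]
z = y + H·x̄ = [32, -20] + [-30, 21] = [2, 1]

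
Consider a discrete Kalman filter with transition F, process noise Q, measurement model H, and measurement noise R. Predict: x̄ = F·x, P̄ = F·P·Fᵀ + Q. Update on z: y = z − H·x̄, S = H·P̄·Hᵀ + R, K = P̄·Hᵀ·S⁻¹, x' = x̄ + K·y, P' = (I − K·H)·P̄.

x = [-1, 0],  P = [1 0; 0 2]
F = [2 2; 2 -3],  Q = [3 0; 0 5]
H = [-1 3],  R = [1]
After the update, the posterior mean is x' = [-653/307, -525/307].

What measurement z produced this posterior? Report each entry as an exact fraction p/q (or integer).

z = [-3]

x̄ = F·x = [-2, -2]
P̄ = F·P·Fᵀ + Q = [15 -8; -8 27]
S = H·P̄·Hᵀ + R = [307]
K = P̄·Hᵀ·S⁻¹ = [-39/307; 89/307]
x' − x̄ = [-39/307, 89/307] = K·y
y = (KᵀK)⁻¹·Kᵀ·(x' − x̄) = [1]
z = y + H·x̄ = [1] + [-4] = [-3]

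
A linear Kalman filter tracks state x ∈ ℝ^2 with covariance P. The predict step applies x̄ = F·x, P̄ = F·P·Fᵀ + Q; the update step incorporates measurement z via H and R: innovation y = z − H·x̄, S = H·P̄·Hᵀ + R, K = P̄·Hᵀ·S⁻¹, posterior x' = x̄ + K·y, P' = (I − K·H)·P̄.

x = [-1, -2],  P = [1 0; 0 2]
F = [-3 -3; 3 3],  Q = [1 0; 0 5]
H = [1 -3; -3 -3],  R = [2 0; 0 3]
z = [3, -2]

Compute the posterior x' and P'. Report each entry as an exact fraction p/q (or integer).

x̄ = F·x = [9, -9]
P̄ = F·P·Fᵀ + Q = [28 -27; -27 32]
y = z − H·x̄ = [-33, -2]
S = H·P̄·Hᵀ + R = [480 42; 42 57]
K = P̄·Hᵀ·S⁻¹ = [2113/8532 -1003/4266; -709/2844 -113/1422]
x' = x̄ + K·y = [11071/8532, -1747/2844]
P' = (I − K·H)·P̄ = [2561/8532 -185/2844; -185/2844 137/948]

x' = [11071/8532, -1747/2844]
P' = [2561/8532 -185/2844; -185/2844 137/948]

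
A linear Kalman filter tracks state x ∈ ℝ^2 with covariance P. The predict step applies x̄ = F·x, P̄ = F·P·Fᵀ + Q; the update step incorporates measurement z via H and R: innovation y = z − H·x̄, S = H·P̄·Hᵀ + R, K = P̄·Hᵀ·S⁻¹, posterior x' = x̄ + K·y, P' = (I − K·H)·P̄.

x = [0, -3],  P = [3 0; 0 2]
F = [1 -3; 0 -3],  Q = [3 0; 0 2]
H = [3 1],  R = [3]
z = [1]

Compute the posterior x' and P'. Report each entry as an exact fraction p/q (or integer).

x' = [-27/347, 533/347]
P' = [228/347 -414/347; -414/347 1464/347]

x̄ = F·x = [9, 9]
P̄ = F·P·Fᵀ + Q = [24 18; 18 20]
y = z − H·x̄ = [-35]
S = H·P̄·Hᵀ + R = [347]
K = P̄·Hᵀ·S⁻¹ = [90/347; 74/347]
x' = x̄ + K·y = [-27/347, 533/347]
P' = (I − K·H)·P̄ = [228/347 -414/347; -414/347 1464/347]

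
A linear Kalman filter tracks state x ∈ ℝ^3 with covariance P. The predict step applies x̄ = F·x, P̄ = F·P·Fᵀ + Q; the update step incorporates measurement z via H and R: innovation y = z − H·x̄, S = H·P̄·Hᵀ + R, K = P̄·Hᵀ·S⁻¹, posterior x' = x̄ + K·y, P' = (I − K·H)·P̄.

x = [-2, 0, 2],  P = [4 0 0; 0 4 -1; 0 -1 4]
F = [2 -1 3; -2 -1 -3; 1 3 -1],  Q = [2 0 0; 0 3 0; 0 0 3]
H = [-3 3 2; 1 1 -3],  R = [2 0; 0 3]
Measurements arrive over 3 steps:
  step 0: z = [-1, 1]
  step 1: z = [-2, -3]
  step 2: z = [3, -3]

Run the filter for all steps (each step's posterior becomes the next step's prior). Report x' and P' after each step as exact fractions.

step 0: x̄ = F·x = [2, -2, -4]
step 0: P̄ = F·P·Fᵀ + Q = [64 -48 -26; -48 53 0; -26 0 53]
step 0: y = z − H·x̄ = [19, -11]
step 0: S = H·P̄·Hᵀ + R = [2443 -637; -637 657]
step 0: K = P̄·Hᵀ·S⁻¹ = [-97519/599641 -1251/85663; 101128/599641 14659/85663; 179/70546 -2813/10078]
step 0: x' = x̄ + K·y = [-557252/599641, -406593/599641, -31091/35273]
step 0: P' = (I − K·H)·P̄ = [1362810/599641 809274/599641 43105/35273; 809274/599641 626124/599641 22109/35273; 43105/35273 22109/35273 63167/70546]
step 1: x̄ = F·x = [-2293552/599641, 3106738/599641, -1248484/599641]
step 1: P̄ = F·P·Fᵀ + Q = [30820255/1199282 -36901623/1199282 15548349/1199282; -36901623/1199282 53988393/1199282 -24795521/1199282; 15548349/1199282 -24795521/1199282 20937449/1199282]
step 1: y = z − H·x̄ = [-14903184/599641, -908223/85663]
step 1: S = H·P̄·Hᵀ + R = [514764483/599641 20605729/85663; 20605729/85663 36931903/171326]
step 1: K = P̄·Hᵀ·S⁻¹ = [-24409026163/152538283825 -3873058557/152538283825; 26084673604/152538283825 24865351381/152538283825; 270068941/152538283825 -42819134701/152538283825]
step 1: x' = x̄ + K·y = [64273337309/152538283825, -121624764947/152538283825, 129675534137/152538283825]
step 1: P' = (I − K·H)·P̄ = [247665812786/152538283825 142178925562/152538283825 133821304673/152538283825; 142178925562/152538283825 118268420804/152538283825 61950430741/152538283825; 133821304673/152538283825 61950430741/152538283825 108076379839/152538283825]
step 2: x̄ = F·x = [639198041976/152538283825, -23291088946/8972840225, -430276491669/152538283825]
step 2: P̄ = F·P·Fᵀ + Q = [3052133027531/152538283825 -202996347351/8972840225 1280517463536/152538283825; -202996347351/8972840225 299147522632/8972840225 -126504998706/8972840225; 1280517463536/152538283825 -126504998706/8972840225 2091501190916/152538283825]
step 2: y = z − H·x̄ = [4423607496987/152538283825, -1991693856376/152538283825]
step 2: S = H·P̄·Hᵀ + R = [102853502532739/152538283825 22690904371053/152538283825; 22690904371053/152538283825 25737295758856/152538283825]
step 2: K = P̄·Hᵀ·S⁻¹ = [-2228835388934292/13978745662232287 -338053584936742/13978745662232287; 2392373719620909/13978745662232287 2282740058267024/13978745662232287; 31821872524486/13978745662232287 -3908499560434596/13978745662232287]
step 2: x' = x̄ + K·y = [-1645533337085828/13978745662232287, 3287957709014945/13978745662232287, 12525225449282727/13978745662232287]
step 2: P' = (I − K·H)·P̄ = [22662014027221477/13978745662232287 13021160395211285/13978745662232287 12232445059080996/13978745662232287; 13021160395211285/13978745662232287 10836255039436963/13978745662232287 5669731753282392/13978745662232287; 12232445059080996/13978745662232287 5669731753282392/13978745662232287 9875891831222392/13978745662232287]

step 0: x' = [-557252/599641, -406593/599641, -31091/35273], P' = [1362810/599641 809274/599641 43105/35273; 809274/599641 626124/599641 22109/35273; 43105/35273 22109/35273 63167/70546]
step 1: x' = [64273337309/152538283825, -121624764947/152538283825, 129675534137/152538283825], P' = [247665812786/152538283825 142178925562/152538283825 133821304673/152538283825; 142178925562/152538283825 118268420804/152538283825 61950430741/152538283825; 133821304673/152538283825 61950430741/152538283825 108076379839/152538283825]
step 2: x' = [-1645533337085828/13978745662232287, 3287957709014945/13978745662232287, 12525225449282727/13978745662232287], P' = [22662014027221477/13978745662232287 13021160395211285/13978745662232287 12232445059080996/13978745662232287; 13021160395211285/13978745662232287 10836255039436963/13978745662232287 5669731753282392/13978745662232287; 12232445059080996/13978745662232287 5669731753282392/13978745662232287 9875891831222392/13978745662232287]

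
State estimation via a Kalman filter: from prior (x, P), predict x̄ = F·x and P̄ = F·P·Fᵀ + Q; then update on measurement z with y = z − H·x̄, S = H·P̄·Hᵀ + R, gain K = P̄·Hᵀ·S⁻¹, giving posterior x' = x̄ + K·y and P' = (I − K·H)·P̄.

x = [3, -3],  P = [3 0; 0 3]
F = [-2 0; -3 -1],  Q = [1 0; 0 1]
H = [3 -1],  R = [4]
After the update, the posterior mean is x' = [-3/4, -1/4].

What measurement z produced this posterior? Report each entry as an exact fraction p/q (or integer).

z = [-1]

x̄ = F·x = [-6, -6]
P̄ = F·P·Fᵀ + Q = [13 18; 18 31]
S = H·P̄·Hᵀ + R = [44]
K = P̄·Hᵀ·S⁻¹ = [21/44; 23/44]
x' − x̄ = [21/4, 23/4] = K·y
y = (KᵀK)⁻¹·Kᵀ·(x' − x̄) = [11]
z = y + H·x̄ = [11] + [-12] = [-1]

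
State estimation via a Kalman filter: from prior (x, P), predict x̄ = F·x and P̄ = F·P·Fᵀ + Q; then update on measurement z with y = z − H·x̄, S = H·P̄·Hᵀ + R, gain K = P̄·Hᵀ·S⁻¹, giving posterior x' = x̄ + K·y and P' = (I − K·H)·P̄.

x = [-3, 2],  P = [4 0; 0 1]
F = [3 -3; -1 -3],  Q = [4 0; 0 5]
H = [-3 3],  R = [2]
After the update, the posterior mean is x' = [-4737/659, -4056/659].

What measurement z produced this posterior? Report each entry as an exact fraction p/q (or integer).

z = [3]

x̄ = F·x = [-15, -3]
P̄ = F·P·Fᵀ + Q = [49 -3; -3 18]
S = H·P̄·Hᵀ + R = [659]
K = P̄·Hᵀ·S⁻¹ = [-156/659; 63/659]
x' − x̄ = [5148/659, -2079/659] = K·y
y = (KᵀK)⁻¹·Kᵀ·(x' − x̄) = [-33]
z = y + H·x̄ = [-33] + [36] = [3]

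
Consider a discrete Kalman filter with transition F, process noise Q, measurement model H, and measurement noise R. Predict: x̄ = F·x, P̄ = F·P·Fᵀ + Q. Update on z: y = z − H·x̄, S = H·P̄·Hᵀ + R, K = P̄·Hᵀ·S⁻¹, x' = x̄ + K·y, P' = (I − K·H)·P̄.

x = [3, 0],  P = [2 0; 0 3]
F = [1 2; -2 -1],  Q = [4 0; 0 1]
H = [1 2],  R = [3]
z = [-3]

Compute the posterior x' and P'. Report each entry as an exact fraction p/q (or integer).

x' = [75/29, -90/29]
P' = [518/29 -262/29; -262/29 152/29]

x̄ = F·x = [3, -6]
P̄ = F·P·Fᵀ + Q = [18 -10; -10 12]
y = z − H·x̄ = [6]
S = H·P̄·Hᵀ + R = [29]
K = P̄·Hᵀ·S⁻¹ = [-2/29; 14/29]
x' = x̄ + K·y = [75/29, -90/29]
P' = (I − K·H)·P̄ = [518/29 -262/29; -262/29 152/29]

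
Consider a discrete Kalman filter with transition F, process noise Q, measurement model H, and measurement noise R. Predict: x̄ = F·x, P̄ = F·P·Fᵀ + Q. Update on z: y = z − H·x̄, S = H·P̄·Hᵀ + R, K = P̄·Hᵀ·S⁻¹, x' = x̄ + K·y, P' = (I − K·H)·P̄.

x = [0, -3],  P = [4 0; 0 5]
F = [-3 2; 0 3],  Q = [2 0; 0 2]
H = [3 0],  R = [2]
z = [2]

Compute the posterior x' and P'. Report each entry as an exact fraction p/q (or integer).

x̄ = F·x = [-6, -9]
P̄ = F·P·Fᵀ + Q = [58 30; 30 47]
y = z − H·x̄ = [20]
S = H·P̄·Hᵀ + R = [524]
K = P̄·Hᵀ·S⁻¹ = [87/262; 45/262]
x' = x̄ + K·y = [84/131, -729/131]
P' = (I − K·H)·P̄ = [29/131 15/131; 15/131 4132/131]

x' = [84/131, -729/131]
P' = [29/131 15/131; 15/131 4132/131]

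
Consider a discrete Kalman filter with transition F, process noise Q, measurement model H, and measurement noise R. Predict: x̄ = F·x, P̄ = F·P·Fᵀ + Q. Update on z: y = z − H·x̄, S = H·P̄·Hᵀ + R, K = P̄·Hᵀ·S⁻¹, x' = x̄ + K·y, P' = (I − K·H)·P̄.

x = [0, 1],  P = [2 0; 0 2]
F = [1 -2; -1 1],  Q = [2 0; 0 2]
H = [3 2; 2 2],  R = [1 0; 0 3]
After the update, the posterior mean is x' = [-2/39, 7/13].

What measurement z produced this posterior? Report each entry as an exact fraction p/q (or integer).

x̄ = F·x = [-2, 1]
P̄ = F·P·Fᵀ + Q = [12 -6; -6 6]
S = H·P̄·Hᵀ + R = [61 36; 36 27]
K = P̄·Hᵀ·S⁻¹ = [8/13 -44/117; -6/13 8/13]
x' − x̄ = [76/39, -6/13] = K·y
y = (KᵀK)⁻¹·Kᵀ·(x' − x̄) = [5, 3]
z = y + H·x̄ = [5, 3] + [-4, -2] = [1, 1]

z = [1, 1]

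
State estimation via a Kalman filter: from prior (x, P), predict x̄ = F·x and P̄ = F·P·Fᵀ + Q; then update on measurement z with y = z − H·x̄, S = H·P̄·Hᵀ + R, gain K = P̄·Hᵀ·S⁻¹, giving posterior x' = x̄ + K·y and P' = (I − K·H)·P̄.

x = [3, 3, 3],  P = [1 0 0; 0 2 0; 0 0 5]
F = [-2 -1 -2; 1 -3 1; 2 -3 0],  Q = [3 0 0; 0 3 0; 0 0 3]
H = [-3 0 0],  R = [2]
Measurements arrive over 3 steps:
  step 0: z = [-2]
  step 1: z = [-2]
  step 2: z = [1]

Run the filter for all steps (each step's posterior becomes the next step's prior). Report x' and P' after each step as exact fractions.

step 0: x' = [144/263, -1635/263, -507/263], P' = [58/263 -12/263 4/263; -12/263 6777/263 5368/263; 4/263 5368/263 6539/263]
step 1: x' = [168591/249608, 6085827/499216, 5949645/499216], P' = [27705/124804 33901/249608 52243/249608; 33901/249608 29481289/499216 25039223/499216; 52243/249608 25039223/499216 24586649/499216]
step 2: x' = [-730417365/2080293641, 4849506531/2080293641, 6107508582/2080293641], P' = [462065602/2080293641 328332220/2080293641 476178378/2080293641; 328332220/2080293641 102082843890/2080293641 87240024416/2080293641; 476178378/2080293641 87240024416/2080293641 88407840276/2080293641]

step 0: x̄ = F·x = [-15, -3, -3]
step 0: P̄ = F·P·Fᵀ + Q = [29 -6 2; -6 27 20; 2 20 25]
step 0: y = z − H·x̄ = [-47]
step 0: S = H·P̄·Hᵀ + R = [263]
step 0: K = P̄·Hᵀ·S⁻¹ = [-87/263; 18/263; -6/263]
step 0: x' = x̄ + K·y = [144/263, -1635/263, -507/263]
step 0: P' = (I − K·H)·P̄ = [58/263 -12/263 4/263; -12/263 6777/263 5368/263; 4/263 5368/263 6539/263]
step 1: x̄ = F·x = [2361/263, 4542/263, 5193/263]
step 1: P̄ = F·P·Fᵀ + Q = [55410/263 33901/263 52243/263; 33901/263 36251/263 45121/263; 52243/263 45121/263 62158/263]
step 1: y = z − H·x̄ = [6557/263]
step 1: S = H·P̄·Hᵀ + R = [499216/263]
step 1: K = P̄·Hᵀ·S⁻¹ = [-83115/249608; -101703/499216; -156729/499216]
step 1: x' = x̄ + K·y = [168591/249608, 6085827/499216, 5949645/499216]
step 1: P' = (I − K·H)·P̄ = [27705/124804 33901/249608 52243/249608; 33901/249608 29481289/499216 25039223/499216; 52243/249608 25039223/499216 24586649/499216]
step 2: x̄ = F·x = [-18659481/499216, -5985327/249608, -17583117/499216]
step 2: P̄ = F·P·Fᵀ + Q = [231032801/499216 82083055/249608 238089189/499216; 82083055/249608 35273385/124804 95017163/249608; 238089189/499216 95017163/249608 266458905/499216]
step 2: y = z − H·x̄ = [-55479227/499216]
step 2: S = H·P̄·Hᵀ + R = [2080293641/499216]
step 2: K = P̄·Hᵀ·S⁻¹ = [-693098403/2080293641; -492498330/2080293641; -714267567/2080293641]
step 2: x' = x̄ + K·y = [-730417365/2080293641, 4849506531/2080293641, 6107508582/2080293641]
step 2: P' = (I − K·H)·P̄ = [462065602/2080293641 328332220/2080293641 476178378/2080293641; 328332220/2080293641 102082843890/2080293641 87240024416/2080293641; 476178378/2080293641 87240024416/2080293641 88407840276/2080293641]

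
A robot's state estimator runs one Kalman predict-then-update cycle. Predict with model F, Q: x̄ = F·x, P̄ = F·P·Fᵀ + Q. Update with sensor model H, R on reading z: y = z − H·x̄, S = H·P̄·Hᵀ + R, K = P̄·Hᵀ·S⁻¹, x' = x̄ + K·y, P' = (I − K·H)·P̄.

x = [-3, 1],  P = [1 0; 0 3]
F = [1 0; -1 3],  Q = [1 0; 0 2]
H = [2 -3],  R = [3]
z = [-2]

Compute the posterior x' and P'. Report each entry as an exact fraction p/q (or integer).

x̄ = F·x = [-3, 6]
P̄ = F·P·Fᵀ + Q = [2 -1; -1 30]
y = z − H·x̄ = [22]
S = H·P̄·Hᵀ + R = [293]
K = P̄·Hᵀ·S⁻¹ = [7/293; -92/293]
x' = x̄ + K·y = [-725/293, -266/293]
P' = (I − K·H)·P̄ = [537/293 351/293; 351/293 326/293]

x' = [-725/293, -266/293]
P' = [537/293 351/293; 351/293 326/293]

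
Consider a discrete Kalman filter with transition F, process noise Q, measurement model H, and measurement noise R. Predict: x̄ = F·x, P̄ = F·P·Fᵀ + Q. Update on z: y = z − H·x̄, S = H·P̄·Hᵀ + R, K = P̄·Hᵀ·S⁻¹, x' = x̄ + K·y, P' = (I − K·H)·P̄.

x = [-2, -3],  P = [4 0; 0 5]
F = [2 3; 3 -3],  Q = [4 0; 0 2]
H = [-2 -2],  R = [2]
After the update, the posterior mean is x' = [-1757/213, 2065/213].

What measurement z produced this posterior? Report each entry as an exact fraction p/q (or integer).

x̄ = F·x = [-13, 3]
P̄ = F·P·Fᵀ + Q = [65 -21; -21 83]
S = H·P̄·Hᵀ + R = [426]
K = P̄·Hᵀ·S⁻¹ = [-44/213; -62/213]
x' − x̄ = [1012/213, 1426/213] = K·y
y = (KᵀK)⁻¹·Kᵀ·(x' − x̄) = [-23]
z = y + H·x̄ = [-23] + [20] = [-3]

z = [-3]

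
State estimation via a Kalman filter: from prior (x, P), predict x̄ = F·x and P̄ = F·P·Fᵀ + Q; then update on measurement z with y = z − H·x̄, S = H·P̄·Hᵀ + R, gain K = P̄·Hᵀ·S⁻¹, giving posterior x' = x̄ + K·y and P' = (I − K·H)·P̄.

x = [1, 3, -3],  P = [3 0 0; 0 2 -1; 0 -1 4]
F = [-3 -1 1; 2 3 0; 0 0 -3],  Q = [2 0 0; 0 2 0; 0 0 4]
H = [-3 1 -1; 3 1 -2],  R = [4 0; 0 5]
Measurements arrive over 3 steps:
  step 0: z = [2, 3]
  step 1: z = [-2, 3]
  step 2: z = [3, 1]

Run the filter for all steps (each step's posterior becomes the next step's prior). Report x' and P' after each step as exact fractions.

step 0: x̄ = F·x = [-9, 11, 9]
step 0: P̄ = F·P·Fᵀ + Q = [37 -27 -15; -27 32 9; -15 9 40]
step 0: y = z − H·x̄ = [-27, 37]
step 0: S = H·P̄·Hᵀ + R = [463 -293; -293 512]
step 0: K = P̄·Hᵀ·S⁻¹ = [-29574/151207 16743/151207; 33617/151207 -549/151207; -26820/151207 -49606/151207]
step 0: x' = x̄ + K·y = [57126/151207, 735305/151207, 249581/151207]
step 0: P' = (I − K·H)·P̄ = [48355/151207 114888/151207 88119/151207; 114888/151207 1305673/151207 826541/151207; 88119/151207 826541/151207 669464/151207]
step 1: x̄ = F·x = [-657102/151207, 2320167/151207, -748743/151207]
step 1: P̄ = F·P·Fᵀ + Q = [1220278/151207 -2815056/151207 1264302/151207; -2815056/151207 13625547/151207 -7967583/151207; 1264302/151207 -7967583/151207 6630004/151207]
step 1: y = z − H·x̄ = [-5342630/151207, -1392726/151207]
step 1: S = H·P̄·Hᵀ + R = [72254195/151207 43598708/151207; 43598708/151207 51692472/151207]
step 1: K = P̄·Hᵀ·S⁻¹ = [-270110361/1516258021 713826519/6065032084; 1045162257/3032516042 1428873813/12130064168; -314999147/3032516042 -3028480133/12130064168]
step 1: x' = x̄ + K·y = [2621867397/3032516042, 12625354527/6065032084, 6174442841/6065032084]
step 1: P' = (I − K·H)·P̄ = [791784857/3032516042 2039463279/6065032084 1610519913/6065032084; 2039463279/6065032084 63011162181/12130064168 34051786395/12130064168; 1610519913/6065032084 34051786395/12130064168 29428653269/12130064168]
step 2: x̄ = F·x = [-5545529017/1516258021, 48363533169/6065032084, -18523328523/6065032084]
step 2: P̄ = F·P·Fᵀ + Q = [10280993280/1516258021 -36076769103/3032516042 10714689453/3032516042; -36076769103/3032516042 652976264373/12130064168 -325792316511/12130064168; 10714689453/3032516042 -325792316511/12130064168 313378136093/12130064168]
step 2: y = z − H·x̄ = [-28809528411/1516258021, -12798809927/6065032084]
step 2: S = H·P̄·Hᵀ + R = [441210726458/1516258021 205681780421/1516258021; 205681780421/1516258021 2630392359573/12130064168]
step 2: K = P̄·Hᵀ·S⁻¹ = [-48180431186109/271100747390393 31862659161588/271100747390393; 93942409059093/271100747390393 31069216566531/271100747390393; -27356260053827/271100747390393 -67809669404969/271100747390393]
step 2: x' = x̄ + K·y = [-143308451898281/271100747390393, 311291837182182/271100747390393, -165097450102532/271100747390393]
step 2: P' = (I − K·H)·P̄ = [70799699679924/271100747390393 92440551822504/271100747390393 72763177527168/271100747390393; 92440551822504/271100747390393 1428158156042625/271100747390393 775066864338741/271100747390393; 72763177527168/271100747390393 775066864338741/271100747390393 666202371972545/271100747390393]

step 0: x' = [57126/151207, 735305/151207, 249581/151207], P' = [48355/151207 114888/151207 88119/151207; 114888/151207 1305673/151207 826541/151207; 88119/151207 826541/151207 669464/151207]
step 1: x' = [2621867397/3032516042, 12625354527/6065032084, 6174442841/6065032084], P' = [791784857/3032516042 2039463279/6065032084 1610519913/6065032084; 2039463279/6065032084 63011162181/12130064168 34051786395/12130064168; 1610519913/6065032084 34051786395/12130064168 29428653269/12130064168]
step 2: x' = [-143308451898281/271100747390393, 311291837182182/271100747390393, -165097450102532/271100747390393], P' = [70799699679924/271100747390393 92440551822504/271100747390393 72763177527168/271100747390393; 92440551822504/271100747390393 1428158156042625/271100747390393 775066864338741/271100747390393; 72763177527168/271100747390393 775066864338741/271100747390393 666202371972545/271100747390393]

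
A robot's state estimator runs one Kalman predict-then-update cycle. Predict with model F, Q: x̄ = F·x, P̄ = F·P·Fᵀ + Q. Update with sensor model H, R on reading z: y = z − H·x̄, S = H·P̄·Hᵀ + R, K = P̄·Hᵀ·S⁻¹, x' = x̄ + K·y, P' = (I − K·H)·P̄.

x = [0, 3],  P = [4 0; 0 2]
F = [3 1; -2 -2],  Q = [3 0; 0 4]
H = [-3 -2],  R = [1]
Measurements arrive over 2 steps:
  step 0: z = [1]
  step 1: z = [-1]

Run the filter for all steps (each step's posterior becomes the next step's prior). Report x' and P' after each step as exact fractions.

step 0: x̄ = F·x = [3, -6]
step 0: P̄ = F·P·Fᵀ + Q = [41 -28; -28 28]
step 0: y = z − H·x̄ = [-2]
step 0: S = H·P̄·Hᵀ + R = [146]
step 0: K = P̄·Hᵀ·S⁻¹ = [-67/146; 14/73]
step 0: x' = x̄ + K·y = [286/73, -466/73]
step 0: P' = (I − K·H)·P̄ = [1497/146 -1106/73; -1106/73 1652/73]
step 1: x̄ = F·x = [392/73, 360/73]
step 1: P̄ = F·P·Fᵀ + Q = [3943/146 1053/73; 1053/73 1046/73]
step 1: y = z − H·x̄ = [1823/73]
step 1: S = H·P̄·Hᵀ + R = [69273/146]
step 1: K = P̄·Hᵀ·S⁻¹ = [-5347/23091; -10502/69273]
step 1: x' = x̄ + K·y = [-9533/23091, 79358/69273]
step 1: P' = (I − K·H)·P̄ = [12047/7697 -51538/23091; -51538/23091 237172/69273]

step 0: x' = [286/73, -466/73], P' = [1497/146 -1106/73; -1106/73 1652/73]
step 1: x' = [-9533/23091, 79358/69273], P' = [12047/7697 -51538/23091; -51538/23091 237172/69273]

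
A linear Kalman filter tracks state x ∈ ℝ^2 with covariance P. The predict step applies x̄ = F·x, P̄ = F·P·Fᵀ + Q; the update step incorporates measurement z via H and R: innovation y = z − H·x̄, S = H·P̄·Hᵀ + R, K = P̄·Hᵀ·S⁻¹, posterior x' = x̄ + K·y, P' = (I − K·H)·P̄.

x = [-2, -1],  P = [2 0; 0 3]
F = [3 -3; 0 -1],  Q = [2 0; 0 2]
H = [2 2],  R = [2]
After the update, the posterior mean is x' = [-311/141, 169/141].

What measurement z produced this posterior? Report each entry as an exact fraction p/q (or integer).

z = [-2]

x̄ = F·x = [-3, 1]
P̄ = F·P·Fᵀ + Q = [47 9; 9 5]
S = H·P̄·Hᵀ + R = [282]
K = P̄·Hᵀ·S⁻¹ = [56/141; 14/141]
x' − x̄ = [112/141, 28/141] = K·y
y = (KᵀK)⁻¹·Kᵀ·(x' − x̄) = [2]
z = y + H·x̄ = [2] + [-4] = [-2]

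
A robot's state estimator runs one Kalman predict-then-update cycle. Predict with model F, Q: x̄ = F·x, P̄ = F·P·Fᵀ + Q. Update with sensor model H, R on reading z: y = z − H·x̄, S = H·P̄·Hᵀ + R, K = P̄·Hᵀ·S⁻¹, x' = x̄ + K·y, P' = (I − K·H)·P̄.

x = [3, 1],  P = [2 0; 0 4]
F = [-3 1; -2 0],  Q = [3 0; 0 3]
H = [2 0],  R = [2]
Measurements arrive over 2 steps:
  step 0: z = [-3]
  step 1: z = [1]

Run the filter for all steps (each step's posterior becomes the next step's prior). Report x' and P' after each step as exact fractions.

step 0: x' = [-83/51, -50/17], P' = [25/51 4/17; 4/17 91/17]
step 1: x' = [226/403, 3572/1209], P' = [193/403 42/403; 42/403 5375/1209]

step 0: x̄ = F·x = [-8, -6]
step 0: P̄ = F·P·Fᵀ + Q = [25 12; 12 11]
step 0: y = z − H·x̄ = [13]
step 0: S = H·P̄·Hᵀ + R = [102]
step 0: K = P̄·Hᵀ·S⁻¹ = [25/51; 4/17]
step 0: x' = x̄ + K·y = [-83/51, -50/17]
step 0: P' = (I − K·H)·P̄ = [25/51 4/17; 4/17 91/17]
step 1: x̄ = F·x = [33/17, 166/51]
step 1: P̄ = F·P·Fᵀ + Q = [193/17 42/17; 42/17 253/51]
step 1: y = z − H·x̄ = [-49/17]
step 1: S = H·P̄·Hᵀ + R = [806/17]
step 1: K = P̄·Hᵀ·S⁻¹ = [193/403; 42/403]
step 1: x' = x̄ + K·y = [226/403, 3572/1209]
step 1: P' = (I − K·H)·P̄ = [193/403 42/403; 42/403 5375/1209]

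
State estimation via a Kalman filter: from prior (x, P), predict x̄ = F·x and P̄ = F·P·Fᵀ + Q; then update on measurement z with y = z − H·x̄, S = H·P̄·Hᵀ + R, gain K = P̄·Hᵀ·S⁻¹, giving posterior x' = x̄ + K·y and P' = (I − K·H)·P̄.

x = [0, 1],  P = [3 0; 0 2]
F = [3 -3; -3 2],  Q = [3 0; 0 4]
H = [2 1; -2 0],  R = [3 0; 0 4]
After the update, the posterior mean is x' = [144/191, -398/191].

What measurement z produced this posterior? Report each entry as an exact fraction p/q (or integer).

z = [-1, -2]

x̄ = F·x = [-3, 2]
P̄ = F·P·Fᵀ + Q = [48 -39; -39 39]
S = H·P̄·Hᵀ + R = [78 -114; -114 196]
K = P̄·Hᵀ·S⁻¹ = [19/191 -165/382; 104/191 273/382]
x' − x̄ = [717/191, -780/191] = K·y
y = (KᵀK)⁻¹·Kᵀ·(x' − x̄) = [3, -8]
z = y + H·x̄ = [3, -8] + [-4, 6] = [-1, -2]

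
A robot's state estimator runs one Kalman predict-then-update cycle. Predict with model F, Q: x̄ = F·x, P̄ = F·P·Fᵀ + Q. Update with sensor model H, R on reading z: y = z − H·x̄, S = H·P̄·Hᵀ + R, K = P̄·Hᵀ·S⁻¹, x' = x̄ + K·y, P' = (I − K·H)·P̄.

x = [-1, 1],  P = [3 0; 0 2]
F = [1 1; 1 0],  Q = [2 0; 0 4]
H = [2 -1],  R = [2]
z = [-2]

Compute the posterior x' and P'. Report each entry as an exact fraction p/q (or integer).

x' = [-33/25, -22/25]
P' = [54/25 86/25; 86/25 174/25]

x̄ = F·x = [0, -1]
P̄ = F·P·Fᵀ + Q = [7 3; 3 7]
y = z − H·x̄ = [-3]
S = H·P̄·Hᵀ + R = [25]
K = P̄·Hᵀ·S⁻¹ = [11/25; -1/25]
x' = x̄ + K·y = [-33/25, -22/25]
P' = (I − K·H)·P̄ = [54/25 86/25; 86/25 174/25]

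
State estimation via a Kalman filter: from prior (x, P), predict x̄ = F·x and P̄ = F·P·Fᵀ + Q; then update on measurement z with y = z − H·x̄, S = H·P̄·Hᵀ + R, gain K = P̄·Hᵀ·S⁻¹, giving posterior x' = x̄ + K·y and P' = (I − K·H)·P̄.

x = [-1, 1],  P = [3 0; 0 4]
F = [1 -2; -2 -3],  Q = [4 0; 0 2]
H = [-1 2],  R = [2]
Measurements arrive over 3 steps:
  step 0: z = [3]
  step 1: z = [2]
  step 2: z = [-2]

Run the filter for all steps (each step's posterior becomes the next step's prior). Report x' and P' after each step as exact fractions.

step 0: x̄ = F·x = [-3, -1]
step 0: P̄ = F·P·Fᵀ + Q = [23 18; 18 50]
step 0: y = z − H·x̄ = [2]
step 0: S = H·P̄·Hᵀ + R = [153]
step 0: K = P̄·Hᵀ·S⁻¹ = [13/153; 82/153]
step 0: x' = x̄ + K·y = [-433/153, 11/153]
step 0: P' = (I − K·H)·P̄ = [3350/153 1688/153; 1688/153 926/153]
step 1: x̄ = F·x = [-455/153, 49/9]
step 1: P̄ = F·P·Fᵀ + Q = [914/153 32/9; 32/9 2488/9]
step 1: y = z − H·x̄ = [-605/51]
step 1: S = H·P̄·Hᵀ + R = [18692/17]
step 1: K = P̄·Hᵀ·S⁻¹ = [29/28038; 7004/14019]
step 1: x' = x̄ + K·y = [-83725/28038, -6761/14019]
step 1: P' = (I − K·H)·P̄ = [83731/14019 13960/4673; 13960/4673 27944/14019]
step 2: x̄ = F·x = [-56681/28038, 104008/14019]
step 2: P̄ = F·P·Fᵀ + Q = [28021/4673 42082/14019; 42082/14019 1117018/14019]
step 2: y = z − H·x̄ = [-176263/9346]
step 2: S = H·P̄·Hᵀ + R = [1470615/4673]
step 2: K = P̄·Hᵀ·S⁻¹ = [101/4411845; 2191954/4411845]
step 2: x' = x̄ + K·y = [-8920793/4411845, -8607847/4411845]
step 2: P' = (I − K·H)·P̄ = [79365058/13235535 39682832/13235535; 39682832/13235535 26417278/13235535]

step 0: x' = [-433/153, 11/153], P' = [3350/153 1688/153; 1688/153 926/153]
step 1: x' = [-83725/28038, -6761/14019], P' = [83731/14019 13960/4673; 13960/4673 27944/14019]
step 2: x' = [-8920793/4411845, -8607847/4411845], P' = [79365058/13235535 39682832/13235535; 39682832/13235535 26417278/13235535]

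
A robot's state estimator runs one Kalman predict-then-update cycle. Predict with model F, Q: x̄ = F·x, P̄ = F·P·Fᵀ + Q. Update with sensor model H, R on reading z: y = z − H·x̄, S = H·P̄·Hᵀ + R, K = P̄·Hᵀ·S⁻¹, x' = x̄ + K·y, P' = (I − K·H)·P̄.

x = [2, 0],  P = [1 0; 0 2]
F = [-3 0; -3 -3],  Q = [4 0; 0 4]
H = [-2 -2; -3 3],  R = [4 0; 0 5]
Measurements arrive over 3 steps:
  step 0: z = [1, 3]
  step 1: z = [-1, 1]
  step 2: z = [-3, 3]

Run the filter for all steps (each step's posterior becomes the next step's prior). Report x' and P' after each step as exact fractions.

step 0: x̄ = F·x = [-6, -6]
step 0: P̄ = F·P·Fᵀ + Q = [13 9; 9 31]
step 0: y = z − H·x̄ = [-23, 3]
step 0: S = H·P̄·Hᵀ + R = [252 -108; -108 239]
step 0: K = P̄·Hᵀ·S⁻¹ = [-2953/12141 -216/1349; -2998/12141 222/1349]
step 0: x' = x̄ + K·y = [-10759/12141, 2102/12141]
step 0: P' = (I − K·H)·P̄ = [4573/12141 1333/12141; 1333/12141 4663/12141]
step 1: x̄ = F·x = [10759/4047, 8657/4047]
step 1: P̄ = F·P·Fᵀ + Q = [9969/1349 5906/1349; 5906/1349 17298/1349]
step 1: y = z − H·x̄ = [11595/1349, 3451/1349]
step 1: S = H·P̄·Hᵀ + R = [161712/1349 -43974/1349; -43974/1349 145840/1349]
step 1: K = P̄·Hᵀ·S⁻¹ = [-1914907/8024598 -69337/445811; -975776/4012299 71780/445811]
step 1: x' = x̄ + K·y = [186843/891622, 616123/1337433]
step 1: P' = (I − K·H)·P̄ = [1477481/4012299 437426/4012299; 437426/4012299 1514126/4012299]
step 2: x̄ = F·x = [-560529/891622, -1792775/891622]
step 2: P̄ = F·P·Fᵀ + Q = [3260725/445811 1914907/445811; 1914907/445811 5649703/445811]
step 2: y = z − H·x̄ = [-3690737/445811, 3185802/445811]
step 2: S = H·P̄·Hᵀ + R = [52744212/445811 -14333868/445811; -14333868/445811 47954581/445811]
step 2: K = P̄·Hᵀ·S⁻¹ = [-310817174/1303168167 -22513650/144796463; -316789619/1303168167 23309976/144796463]
step 2: x' = x̄ + K·y = [611902303/2606336334, 3003031447/2606336334]
step 2: P' = (I − K·H)·P̄ = [479669549/1303168167 141964799/1303168167; 141964799/1303168167 491614439/1303168167]

step 0: x' = [-10759/12141, 2102/12141], P' = [4573/12141 1333/12141; 1333/12141 4663/12141]
step 1: x' = [186843/891622, 616123/1337433], P' = [1477481/4012299 437426/4012299; 437426/4012299 1514126/4012299]
step 2: x' = [611902303/2606336334, 3003031447/2606336334], P' = [479669549/1303168167 141964799/1303168167; 141964799/1303168167 491614439/1303168167]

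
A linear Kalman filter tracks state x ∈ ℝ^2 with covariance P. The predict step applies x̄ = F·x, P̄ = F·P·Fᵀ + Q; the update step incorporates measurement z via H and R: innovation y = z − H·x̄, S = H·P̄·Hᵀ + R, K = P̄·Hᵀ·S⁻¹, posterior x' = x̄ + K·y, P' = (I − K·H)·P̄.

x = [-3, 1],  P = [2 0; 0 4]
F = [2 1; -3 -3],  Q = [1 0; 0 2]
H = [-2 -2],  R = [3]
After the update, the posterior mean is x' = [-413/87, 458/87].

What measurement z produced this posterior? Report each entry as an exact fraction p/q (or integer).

x̄ = F·x = [-5, 6]
P̄ = F·P·Fᵀ + Q = [13 -24; -24 56]
S = H·P̄·Hᵀ + R = [87]
K = P̄·Hᵀ·S⁻¹ = [22/87; -64/87]
x' − x̄ = [22/87, -64/87] = K·y
y = (KᵀK)⁻¹·Kᵀ·(x' − x̄) = [1]
z = y + H·x̄ = [1] + [-2] = [-1]

z = [-1]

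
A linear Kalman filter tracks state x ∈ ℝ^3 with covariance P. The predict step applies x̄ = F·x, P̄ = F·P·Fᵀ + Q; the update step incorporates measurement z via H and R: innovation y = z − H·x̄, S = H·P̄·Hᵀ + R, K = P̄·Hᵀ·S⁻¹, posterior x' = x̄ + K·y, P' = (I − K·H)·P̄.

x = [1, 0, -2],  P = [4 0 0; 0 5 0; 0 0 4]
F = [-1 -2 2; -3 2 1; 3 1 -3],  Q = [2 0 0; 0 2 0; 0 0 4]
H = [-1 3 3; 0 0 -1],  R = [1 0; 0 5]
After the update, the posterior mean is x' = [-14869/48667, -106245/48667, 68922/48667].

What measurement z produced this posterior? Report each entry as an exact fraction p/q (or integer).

x̄ = F·x = [-5, -5, 9]
P̄ = F·P·Fᵀ + Q = [42 0 -46; 0 62 -38; -46 -38 81]
S = H·P̄·Hᵀ + R = [922 -175; -175 86]
K = P̄·Hᵀ·S⁻¹ = [-7430/48667 10912/48667; 12842/48667 47636/48667; 875/48667 -44057/48667]
x' − x̄ = [228466/48667, 137090/48667, -369081/48667] = K·y
y = (KᵀK)⁻¹·Kᵀ·(x' − x̄) = [-19, 8]
z = y + H·x̄ = [-19, 8] + [17, -9] = [-2, -1]

z = [-2, -1]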